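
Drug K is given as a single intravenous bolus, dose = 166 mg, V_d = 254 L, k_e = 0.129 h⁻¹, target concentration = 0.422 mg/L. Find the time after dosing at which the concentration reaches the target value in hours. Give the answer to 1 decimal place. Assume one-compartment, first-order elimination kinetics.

3.4 h

C₀ = Dose / Vd = 166.0 / 254 = 0.6535 mg/L
t = ln(C₀ / C) / k = ln(0.6535 / 0.422) / 0.1290
  = ln(1.549) / 0.1290 = 0.4376 / 0.1290 = 3.392 h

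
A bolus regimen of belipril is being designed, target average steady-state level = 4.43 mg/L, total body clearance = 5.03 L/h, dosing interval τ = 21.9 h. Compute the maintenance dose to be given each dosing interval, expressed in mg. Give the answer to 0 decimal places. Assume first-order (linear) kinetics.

488 mg

At steady state, Dose/τ = Css × CL.
Dose = Css × CL × τ = 4.43 × 5.030 × 21.9 = 488.0 mg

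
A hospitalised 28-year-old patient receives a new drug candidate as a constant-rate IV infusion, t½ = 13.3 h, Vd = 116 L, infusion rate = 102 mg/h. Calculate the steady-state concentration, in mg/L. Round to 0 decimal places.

k = ln2 / t½ = 0.693147 / 13.3 = 0.05212 h⁻¹
CL = k × Vd = 0.05212 × 116 = 6.046 L/h
At steady state Css = R₀ / CL = 102 / 6.046 = 16.87 mg/L

17 mg/L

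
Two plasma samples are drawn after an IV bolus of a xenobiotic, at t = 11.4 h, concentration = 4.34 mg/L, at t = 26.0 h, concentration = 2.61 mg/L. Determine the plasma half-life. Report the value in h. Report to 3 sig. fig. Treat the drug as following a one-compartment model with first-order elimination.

19.9 h

k = ln(C₁/C₂) / (t₂ − t₁) = ln(4.34/2.61) / (26.0 − 11.4)
  = 0.5085 / 14.60 = 0.03483 h⁻¹
t½ = ln2 / k = 0.693147 / 0.03483 = 19.90 h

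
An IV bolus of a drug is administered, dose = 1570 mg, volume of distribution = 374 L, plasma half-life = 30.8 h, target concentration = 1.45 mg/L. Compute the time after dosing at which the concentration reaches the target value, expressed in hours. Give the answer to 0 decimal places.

47 h

C₀ = Dose / Vd = 1570 / 374 = 4.198 mg/L
k = ln2 / t½ = 0.693147 / 30.8 = 0.02250 h⁻¹
t = ln(C₀ / C) / k = ln(4.198 / 1.45) / 0.02250
  = ln(2.895) / 0.02250 = 1.063 / 0.02250 = 47.24 h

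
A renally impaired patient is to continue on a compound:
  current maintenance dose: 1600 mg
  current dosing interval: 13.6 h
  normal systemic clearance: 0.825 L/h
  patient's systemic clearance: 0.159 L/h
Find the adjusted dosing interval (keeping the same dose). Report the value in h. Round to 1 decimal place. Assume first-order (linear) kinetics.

To keep the same average steady-state level, dosing rate must scale with clearance.
CL ratio = 0.159 / 0.825 = 0.1927
New interval (same dose) = 13.6 / 0.1927 = 70.58 h

70.6 h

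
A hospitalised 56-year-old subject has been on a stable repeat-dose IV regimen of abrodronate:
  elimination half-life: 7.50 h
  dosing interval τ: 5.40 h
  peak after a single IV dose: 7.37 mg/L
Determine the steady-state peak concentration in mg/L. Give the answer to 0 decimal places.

19 mg/L

k = ln2 / t½ = 0.693147 / 7.50 = 0.09242 h⁻¹
e^(−kτ) = e^(−0.09242 × 5.40) = 0.6071
Accumulation ratio R = 1 / (1 − e^(−kτ)) = 1 / (1 − 0.6071) = 2.545
Steady-state peak = C₀ × R = 7.37 × 2.545 = 18.76 mg/L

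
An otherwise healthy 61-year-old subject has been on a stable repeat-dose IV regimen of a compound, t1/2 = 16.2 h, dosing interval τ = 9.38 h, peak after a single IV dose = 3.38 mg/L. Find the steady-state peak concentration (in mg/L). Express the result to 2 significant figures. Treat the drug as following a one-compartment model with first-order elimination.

k = ln2 / t½ = 0.693147 / 16.2 = 0.04279 h⁻¹
e^(−kτ) = e^(−0.04279 × 9.38) = 0.6694
Accumulation ratio R = 1 / (1 − e^(−kτ)) = 1 / (1 − 0.6694) = 3.025
Steady-state peak = C₀ × R = 3.38 × 3.025 = 10.22 mg/L

10 mg/L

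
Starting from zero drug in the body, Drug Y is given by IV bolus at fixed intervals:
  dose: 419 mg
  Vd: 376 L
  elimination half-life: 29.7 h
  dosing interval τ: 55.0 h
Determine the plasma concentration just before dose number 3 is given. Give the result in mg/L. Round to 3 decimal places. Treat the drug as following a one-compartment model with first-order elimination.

C₀ per dose = Dose / Vd = 419 / 376 = 1.114 mg/L
k = ln2 / t½ = 0.693147 / 29.7 = 0.02334 h⁻¹
Fraction remaining after one interval: r = e^(−kτ) = e^(−0.02334 × 55.0) = 0.2770
Before dose 3, 2 doses have been given (aged 1τ, 2τ).
C_trough = C₀ × (r + r²) = 1.114 × (0.2770 + 0.07673) = 0.3941 mg/L

0.394 mg/L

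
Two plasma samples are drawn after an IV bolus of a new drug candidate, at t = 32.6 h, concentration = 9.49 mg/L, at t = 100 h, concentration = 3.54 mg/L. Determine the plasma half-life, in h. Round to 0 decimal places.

47 h

k = ln(C₁/C₂) / (t₂ − t₁) = ln(9.49/3.54) / (100 − 32.6)
  = 0.9861 / 67.40 = 0.01463 h⁻¹
t½ = ln2 / k = 0.693147 / 0.01463 = 47.38 h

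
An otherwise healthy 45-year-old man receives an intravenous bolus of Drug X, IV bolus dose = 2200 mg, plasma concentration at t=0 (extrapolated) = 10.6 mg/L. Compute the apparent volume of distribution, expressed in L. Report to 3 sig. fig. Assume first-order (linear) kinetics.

Vd = Dose / C₀ = 2200 / 10.6 = 207.5 L

208 L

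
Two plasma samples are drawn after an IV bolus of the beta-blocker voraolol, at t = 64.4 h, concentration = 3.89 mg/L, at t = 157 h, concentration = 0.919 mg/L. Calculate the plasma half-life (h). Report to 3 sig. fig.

k = ln(C₁/C₂) / (t₂ − t₁) = ln(3.89/0.919) / (157 − 64.4)
  = 1.443 / 92.60 = 0.01558 h⁻¹
t½ = ln2 / k = 0.693147 / 0.01558 = 44.49 h

44.5 h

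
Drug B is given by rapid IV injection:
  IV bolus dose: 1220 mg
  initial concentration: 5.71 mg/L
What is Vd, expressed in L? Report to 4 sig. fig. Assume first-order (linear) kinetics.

Vd = Dose / C₀ = 1220 / 5.71 = 213.7 L

213.7 L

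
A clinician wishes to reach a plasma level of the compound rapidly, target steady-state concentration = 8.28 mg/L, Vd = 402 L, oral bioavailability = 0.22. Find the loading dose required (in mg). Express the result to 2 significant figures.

LD = Css × Vd / F = 8.28 × 402 / 0.22 = 15130 mg

15000 mg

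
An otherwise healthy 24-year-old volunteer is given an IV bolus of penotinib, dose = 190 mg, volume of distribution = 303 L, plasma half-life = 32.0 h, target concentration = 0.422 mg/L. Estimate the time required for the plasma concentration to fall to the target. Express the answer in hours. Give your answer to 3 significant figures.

18.3 h

C₀ = Dose / Vd = 190.0 / 303 = 0.6271 mg/L
k = ln2 / t½ = 0.693147 / 32.0 = 0.02166 h⁻¹
t = ln(C₀ / C) / k = ln(0.6271 / 0.422) / 0.02166
  = ln(1.486) / 0.02166 = 0.3961 / 0.02166 = 18.29 h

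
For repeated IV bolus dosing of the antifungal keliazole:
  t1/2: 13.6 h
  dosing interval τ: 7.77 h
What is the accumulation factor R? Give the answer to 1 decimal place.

k = ln2 / t½ = 0.693147 / 13.6 = 0.05097 h⁻¹
e^(−kτ) = e^(−0.05097 × 7.77) = 0.6730
Accumulation ratio R = 1 / (1 − e^(−kτ)) = 1 / (1 − 0.6730) = 3.058

3.1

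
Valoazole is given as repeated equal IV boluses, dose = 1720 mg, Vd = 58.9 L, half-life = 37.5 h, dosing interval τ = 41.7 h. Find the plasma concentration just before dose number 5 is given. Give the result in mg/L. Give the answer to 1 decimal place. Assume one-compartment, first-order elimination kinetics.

24.0 mg/L

C₀ per dose = Dose / Vd = 1720 / 58.9 = 29.20 mg/L
k = ln2 / t½ = 0.693147 / 37.5 = 0.01848 h⁻¹
Fraction remaining after one interval: r = e^(−kτ) = e^(−0.01848 × 41.7) = 0.4627
Before dose 5, 4 doses have been given (aged 1τ, 2τ, 3τ, 4τ).
C_trough = C₀ × (r + r² + … + r^4) = C₀ × r(1−r^4)/(1−r)
        = 29.20 × 0.4627 × (1 − 0.04584) / (1 − 0.4627) = 23.99 mg/L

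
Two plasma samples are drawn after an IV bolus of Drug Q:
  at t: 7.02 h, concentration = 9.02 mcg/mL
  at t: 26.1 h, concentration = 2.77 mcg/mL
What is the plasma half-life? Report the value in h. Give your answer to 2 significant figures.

11 h

k = ln(C₁/C₂) / (t₂ − t₁) = ln(9.02/2.77) / (26.1 − 7.02)
  = 1.181 / 19.08 = 0.06190 h⁻¹
t½ = ln2 / k = 0.693147 / 0.06190 = 11.20 h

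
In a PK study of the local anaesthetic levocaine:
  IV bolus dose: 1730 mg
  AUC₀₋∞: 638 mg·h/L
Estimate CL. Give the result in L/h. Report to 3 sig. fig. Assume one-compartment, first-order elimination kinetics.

CL = Dose / AUC = 1730 / 638 = 2.712 L/h

2.71 L/h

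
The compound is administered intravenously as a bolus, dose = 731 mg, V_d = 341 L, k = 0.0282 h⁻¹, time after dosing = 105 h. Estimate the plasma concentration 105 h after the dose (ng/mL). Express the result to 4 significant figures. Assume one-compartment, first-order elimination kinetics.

C₀ = Dose / Vd = 731.0 / 341 = 2.144 mg/L
C = C₀ · e^(−k·t) = 2.144 × e^(−0.02820 × 105)
  = 2.144 × 0.05177 = 0.1110 mg/L
Convert: 0.1110 mg/L × 1000 = 111.0 ng/mL

111.0 ng/mL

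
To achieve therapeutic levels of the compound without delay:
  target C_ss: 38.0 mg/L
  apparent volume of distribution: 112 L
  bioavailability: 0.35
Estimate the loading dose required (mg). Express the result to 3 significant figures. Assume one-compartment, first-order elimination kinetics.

12200 mg

LD = Css × Vd / F = 38.0 × 112 / 0.35 = 12160 mg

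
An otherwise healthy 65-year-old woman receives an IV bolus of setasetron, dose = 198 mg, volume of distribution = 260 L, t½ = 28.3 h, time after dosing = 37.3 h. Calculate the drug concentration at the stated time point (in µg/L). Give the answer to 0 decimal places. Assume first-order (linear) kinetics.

C₀ = Dose / Vd = 198.0 / 260 = 0.7615 mg/L
k = ln2 / t½ = 0.693147 / 28.3 = 0.02449 h⁻¹
C = C₀ · e^(−k·t) = 0.7615 × e^(−0.02449 × 37.3)
  = 0.7615 × 0.4011 = 0.3054 mg/L
Convert: 0.3054 mg/L × 1000 = 305.4 µg/L

305 µg/L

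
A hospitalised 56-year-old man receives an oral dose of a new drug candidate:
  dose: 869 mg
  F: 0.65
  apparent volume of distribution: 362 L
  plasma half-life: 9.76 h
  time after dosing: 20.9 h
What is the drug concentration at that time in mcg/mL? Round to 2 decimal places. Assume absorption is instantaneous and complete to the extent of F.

0.35 mcg/mL

Amount reaching circulation = F × Dose = 0.65 × 869.0 = 564.9 mg
C₀ = F·Dose / Vd = 564.9 / 362 = 1.560 mg/L
k = ln2 / t½ = 0.693147 / 9.76 = 0.07102 h⁻¹
C = C₀ · e^(−k·t) = 1.560 × e^(−0.07102 × 20.9)
  = 1.560 × 0.2267 = 0.3537 mg/L
(0.3537 mg/L = 0.3537 mcg/mL)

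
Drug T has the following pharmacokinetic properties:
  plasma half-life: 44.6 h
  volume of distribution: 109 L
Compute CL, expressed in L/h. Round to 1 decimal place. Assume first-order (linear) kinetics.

k = ln2 / t½ = 0.693147 / 44.6 = 0.01554 h⁻¹
CL = k × Vd = 0.01554 × 109 = 1.694 L/h

1.7 L/h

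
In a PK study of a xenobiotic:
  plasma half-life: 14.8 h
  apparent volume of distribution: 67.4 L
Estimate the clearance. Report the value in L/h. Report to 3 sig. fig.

k = ln2 / t½ = 0.693147 / 14.8 = 0.04683 h⁻¹
CL = k × Vd = 0.04683 × 67.4 = 3.156 L/h

3.16 L/h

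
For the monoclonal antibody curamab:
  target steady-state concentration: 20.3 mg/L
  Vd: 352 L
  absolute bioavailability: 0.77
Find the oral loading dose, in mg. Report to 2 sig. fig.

9300 mg

LD = Css × Vd / F = 20.3 × 352 / 0.77 = 9280 mg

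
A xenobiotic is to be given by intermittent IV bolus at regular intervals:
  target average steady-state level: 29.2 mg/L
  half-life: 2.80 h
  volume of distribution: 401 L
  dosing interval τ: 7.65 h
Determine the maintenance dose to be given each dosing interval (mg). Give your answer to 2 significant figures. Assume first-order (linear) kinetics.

22000 mg

k = ln2 / t½ = 0.693147 / 2.80 = 0.2476 h⁻¹
CL = k × Vd = 0.2476 × 401 = 99.29 L/h
At steady state, Dose/τ = Css × CL.
Dose = Css × CL × τ = 29.2 × 99.29 × 7.65 = 22180 mg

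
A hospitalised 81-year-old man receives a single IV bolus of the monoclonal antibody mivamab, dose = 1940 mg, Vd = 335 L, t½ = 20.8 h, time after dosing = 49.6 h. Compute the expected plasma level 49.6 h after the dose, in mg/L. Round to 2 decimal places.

1.11 mg/L

C₀ = Dose / Vd = 1940 / 335 = 5.791 mg/L
k = ln2 / t½ = 0.693147 / 20.8 = 0.03332 h⁻¹
C = C₀ · e^(−k·t) = 5.791 × e^(−0.03332 × 49.6)
  = 5.791 × 0.1915 = 1.109 mg/L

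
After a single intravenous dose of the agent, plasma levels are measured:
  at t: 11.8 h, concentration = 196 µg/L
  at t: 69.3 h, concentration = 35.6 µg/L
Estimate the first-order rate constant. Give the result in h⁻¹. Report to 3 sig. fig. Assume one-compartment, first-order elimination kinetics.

k = ln(C₁/C₂) / (t₂ − t₁) = ln(196/35.6) / (69.3 − 11.8)
  = 1.706 / 57.50 = 0.02967 h⁻¹

0.0297 h⁻¹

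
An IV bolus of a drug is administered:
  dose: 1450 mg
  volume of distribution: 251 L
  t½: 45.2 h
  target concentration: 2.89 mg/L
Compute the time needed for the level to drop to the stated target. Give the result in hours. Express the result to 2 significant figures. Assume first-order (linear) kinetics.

45 h

C₀ = Dose / Vd = 1450 / 251 = 5.777 mg/L
k = ln2 / t½ = 0.693147 / 45.2 = 0.01534 h⁻¹
t = ln(C₀ / C) / k = ln(5.777 / 2.89) / 0.01534
  = ln(1.999) / 0.01534 = 0.6926 / 0.01534 = 45.15 h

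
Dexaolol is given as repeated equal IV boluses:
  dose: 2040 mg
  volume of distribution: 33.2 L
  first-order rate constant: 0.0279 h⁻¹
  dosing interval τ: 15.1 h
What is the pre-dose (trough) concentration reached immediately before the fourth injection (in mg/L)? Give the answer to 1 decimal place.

C₀ per dose = Dose / Vd = 2040 / 33.2 = 61.45 mg/L
Fraction remaining after one interval: r = e^(−kτ) = e^(−0.02790 × 15.1) = 0.6562
Before dose 4, 3 doses have been given (aged 1τ, 2τ, 3τ).
C_trough = C₀ × (r + r² + … + r^3) = C₀ × r(1−r^3)/(1−r)
        = 61.45 × 0.6562 × (1 − 0.2826) / (1 − 0.6562) = 84.14 mg/L

84.1 mg/L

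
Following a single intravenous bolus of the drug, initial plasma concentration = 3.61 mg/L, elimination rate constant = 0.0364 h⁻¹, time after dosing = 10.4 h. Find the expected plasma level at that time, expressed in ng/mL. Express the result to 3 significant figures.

2470 ng/mL

C = C₀ · e^(−k·t) = 3.610 × e^(−0.03640 × 10.4)
  = 3.610 × 0.6848 = 2.472 mg/L
Convert: 2.472 mg/L × 1000 = 2472 ng/mL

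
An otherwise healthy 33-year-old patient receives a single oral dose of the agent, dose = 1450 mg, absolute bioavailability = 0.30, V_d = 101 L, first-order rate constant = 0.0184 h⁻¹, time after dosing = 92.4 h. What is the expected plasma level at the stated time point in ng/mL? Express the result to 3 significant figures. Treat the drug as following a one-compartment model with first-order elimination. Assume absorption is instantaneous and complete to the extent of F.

Amount reaching circulation = F × Dose = 0.30 × 1450 = 435.0 mg
C₀ = F·Dose / Vd = 435.0 / 101 = 4.307 mg/L
C = C₀ · e^(−k·t) = 4.307 × e^(−0.01840 × 92.4)
  = 4.307 × 0.1827 = 0.7869 mg/L
Convert: 0.7869 mg/L × 1000 = 786.9 ng/mL

787 ng/mL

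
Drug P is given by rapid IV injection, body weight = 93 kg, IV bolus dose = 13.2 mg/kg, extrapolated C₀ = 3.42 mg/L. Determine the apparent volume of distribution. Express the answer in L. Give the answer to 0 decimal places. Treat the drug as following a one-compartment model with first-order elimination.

359 L

Dose = 13.2 × 93 = 1228 mg
Vd = Dose / C₀ = 1228 / 3.42 = 359.1 L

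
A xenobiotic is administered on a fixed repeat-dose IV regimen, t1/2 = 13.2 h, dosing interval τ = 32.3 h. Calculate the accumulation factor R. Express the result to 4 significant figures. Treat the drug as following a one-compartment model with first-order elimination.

k = ln2 / t½ = 0.693147 / 13.2 = 0.05251 h⁻¹
e^(−kτ) = e^(−0.05251 × 32.3) = 0.1834
Accumulation ratio R = 1 / (1 − e^(−kτ)) = 1 / (1 − 0.1834) = 1.225

1.225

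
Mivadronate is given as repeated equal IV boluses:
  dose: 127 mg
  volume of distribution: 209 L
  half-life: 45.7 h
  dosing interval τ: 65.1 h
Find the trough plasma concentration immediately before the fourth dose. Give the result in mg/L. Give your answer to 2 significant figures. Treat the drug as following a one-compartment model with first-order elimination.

0.34 mg/L

C₀ per dose = Dose / Vd = 127 / 209 = 0.6077 mg/L
k = ln2 / t½ = 0.693147 / 45.7 = 0.01517 h⁻¹
Fraction remaining after one interval: r = e^(−kτ) = e^(−0.01517 × 65.1) = 0.3725
Before dose 4, 3 doses have been given (aged 1τ, 2τ, 3τ).
C_trough = C₀ × (r + r² + … + r^3) = C₀ × r(1−r^3)/(1−r)
        = 0.6077 × 0.3725 × (1 − 0.05169) / (1 − 0.3725) = 0.3421 mg/L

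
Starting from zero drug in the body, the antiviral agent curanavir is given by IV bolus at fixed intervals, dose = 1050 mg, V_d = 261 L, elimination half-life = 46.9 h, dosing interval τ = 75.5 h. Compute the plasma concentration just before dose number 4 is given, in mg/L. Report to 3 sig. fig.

1.89 mg/L

C₀ per dose = Dose / Vd = 1050 / 261 = 4.023 mg/L
k = ln2 / t½ = 0.693147 / 46.9 = 0.01478 h⁻¹
Fraction remaining after one interval: r = e^(−kτ) = e^(−0.01478 × 75.5) = 0.3276
Before dose 4, 3 doses have been given (aged 1τ, 2τ, 3τ).
C_trough = C₀ × (r + r² + … + r^3) = C₀ × r(1−r^3)/(1−r)
        = 4.023 × 0.3276 × (1 − 0.03516) / (1 − 0.3276) = 1.891 mg/L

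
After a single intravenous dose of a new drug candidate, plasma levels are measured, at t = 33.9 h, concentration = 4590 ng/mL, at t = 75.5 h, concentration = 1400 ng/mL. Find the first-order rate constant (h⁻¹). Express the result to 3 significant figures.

0.0285 h⁻¹

k = ln(C₁/C₂) / (t₂ − t₁) = ln(4590/1400) / (75.5 − 33.9)
  = 1.187 / 41.60 = 0.02853 h⁻¹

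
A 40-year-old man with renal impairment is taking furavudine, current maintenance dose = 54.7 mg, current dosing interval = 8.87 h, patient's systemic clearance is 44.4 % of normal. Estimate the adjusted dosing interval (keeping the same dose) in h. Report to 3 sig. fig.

20.0 h

To keep the same average steady-state level, dosing rate must scale with clearance.
CL ratio = 44.4 / 100 = 0.4440
New interval (same dose) = 8.87 / 0.4440 = 19.98 h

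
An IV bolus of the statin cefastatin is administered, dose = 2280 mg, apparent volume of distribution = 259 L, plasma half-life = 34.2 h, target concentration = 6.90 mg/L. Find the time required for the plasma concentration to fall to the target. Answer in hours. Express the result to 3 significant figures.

C₀ = Dose / Vd = 2280 / 259 = 8.803 mg/L
k = ln2 / t½ = 0.693147 / 34.2 = 0.02027 h⁻¹
t = ln(C₀ / C) / k = ln(8.803 / 6.90) / 0.02027
  = ln(1.276) / 0.02027 = 0.2437 / 0.02027 = 12.02 h

12.0 h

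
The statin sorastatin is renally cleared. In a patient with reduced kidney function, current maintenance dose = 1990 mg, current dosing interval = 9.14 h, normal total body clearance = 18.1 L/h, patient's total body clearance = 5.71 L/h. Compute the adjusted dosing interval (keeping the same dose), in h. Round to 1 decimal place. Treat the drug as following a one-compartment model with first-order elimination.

29.0 h

To keep the same average steady-state level, dosing rate must scale with clearance.
CL ratio = 5.71 / 18.1 = 0.3155
New interval (same dose) = 9.14 / 0.3155 = 28.97 h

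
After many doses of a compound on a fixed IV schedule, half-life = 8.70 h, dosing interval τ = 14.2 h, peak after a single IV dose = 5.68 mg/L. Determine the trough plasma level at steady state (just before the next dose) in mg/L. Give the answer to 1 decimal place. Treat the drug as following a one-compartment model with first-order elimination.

2.7 mg/L

k = ln2 / t½ = 0.693147 / 8.70 = 0.07967 h⁻¹
e^(−kτ) = e^(−0.07967 × 14.2) = 0.3226
Accumulation ratio R = 1 / (1 − e^(−kτ)) = 1 / (1 − 0.3226) = 1.476
Steady-state trough = C₀ × R × e^(−kτ) = 5.68 × 1.476 × 0.3226 = 2.705 mg/L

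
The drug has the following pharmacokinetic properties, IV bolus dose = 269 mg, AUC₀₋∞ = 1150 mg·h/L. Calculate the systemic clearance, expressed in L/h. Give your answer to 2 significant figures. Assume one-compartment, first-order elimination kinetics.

CL = Dose / AUC = 269 / 1150 = 0.2339 L/h

0.23 L/h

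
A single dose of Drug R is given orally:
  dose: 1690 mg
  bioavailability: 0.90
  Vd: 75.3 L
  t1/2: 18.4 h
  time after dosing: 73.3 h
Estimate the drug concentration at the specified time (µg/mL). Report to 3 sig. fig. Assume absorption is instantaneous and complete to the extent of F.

1.28 µg/mL

Amount reaching circulation = F × Dose = 0.90 × 1690 = 1521 mg
C₀ = F·Dose / Vd = 1521 / 75.3 = 20.20 mg/L
k = ln2 / t½ = 0.693147 / 18.4 = 0.03767 h⁻¹
C = C₀ · e^(−k·t) = 20.20 × e^(−0.03767 × 73.3)
  = 20.20 × 0.06322 = 1.277 mg/L
(1.277 mg/L = 1.277 µg/mL)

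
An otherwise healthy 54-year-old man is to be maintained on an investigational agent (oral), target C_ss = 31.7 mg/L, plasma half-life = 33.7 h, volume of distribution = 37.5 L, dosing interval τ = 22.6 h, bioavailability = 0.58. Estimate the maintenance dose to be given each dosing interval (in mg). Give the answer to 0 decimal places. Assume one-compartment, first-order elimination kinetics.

953 mg

k = ln2 / t½ = 0.693147 / 33.7 = 0.02057 h⁻¹
CL = k × Vd = 0.02057 × 37.5 = 0.7714 L/h
At steady state, F × (Dose/τ) = Css × CL.
Dose = Css × CL × τ / F = 31.7 × 0.7714 × 22.6 / 0.58 = 952.8 mg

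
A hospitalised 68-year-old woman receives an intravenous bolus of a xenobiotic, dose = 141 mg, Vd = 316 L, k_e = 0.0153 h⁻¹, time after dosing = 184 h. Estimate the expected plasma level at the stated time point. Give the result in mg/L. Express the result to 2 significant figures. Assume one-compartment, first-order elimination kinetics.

C₀ = Dose / Vd = 141.0 / 316 = 0.4462 mg/L
C = C₀ · e^(−k·t) = 0.4462 × e^(−0.01530 × 184)
  = 0.4462 × 0.05989 = 0.02672 mg/L

0.027 mg/L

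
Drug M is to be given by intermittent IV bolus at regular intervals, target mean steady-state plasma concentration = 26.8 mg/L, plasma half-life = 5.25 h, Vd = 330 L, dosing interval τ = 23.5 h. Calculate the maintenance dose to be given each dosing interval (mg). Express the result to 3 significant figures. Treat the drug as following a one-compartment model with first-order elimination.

k = ln2 / t½ = 0.693147 / 5.25 = 0.1320 h⁻¹
CL = k × Vd = 0.1320 × 330 = 43.56 L/h
At steady state, Dose/τ = Css × CL.
Dose = Css × CL × τ = 26.8 × 43.56 × 23.5 = 27430 mg

27400 mg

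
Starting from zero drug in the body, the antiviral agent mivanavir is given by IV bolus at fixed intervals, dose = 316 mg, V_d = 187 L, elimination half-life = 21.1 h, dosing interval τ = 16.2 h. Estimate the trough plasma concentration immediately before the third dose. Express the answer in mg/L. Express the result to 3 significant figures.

1.58 mg/L

C₀ per dose = Dose / Vd = 316 / 187 = 1.690 mg/L
k = ln2 / t½ = 0.693147 / 21.1 = 0.03285 h⁻¹
Fraction remaining after one interval: r = e^(−kτ) = e^(−0.03285 × 16.2) = 0.5873
Before dose 3, 2 doses have been given (aged 1τ, 2τ).
C_trough = C₀ × (r + r²) = 1.690 × (0.5873 + 0.3449) = 1.575 mg/L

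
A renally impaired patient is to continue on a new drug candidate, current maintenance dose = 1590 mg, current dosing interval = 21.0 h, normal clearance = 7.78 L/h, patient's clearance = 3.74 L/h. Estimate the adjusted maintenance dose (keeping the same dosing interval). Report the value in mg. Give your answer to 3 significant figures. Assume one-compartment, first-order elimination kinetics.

To keep the same average steady-state level, dosing rate must scale with clearance.
CL ratio = 3.74 / 7.78 = 0.4807
New dose (same interval) = 1590 × 0.4807 = 764.3 mg

764 mg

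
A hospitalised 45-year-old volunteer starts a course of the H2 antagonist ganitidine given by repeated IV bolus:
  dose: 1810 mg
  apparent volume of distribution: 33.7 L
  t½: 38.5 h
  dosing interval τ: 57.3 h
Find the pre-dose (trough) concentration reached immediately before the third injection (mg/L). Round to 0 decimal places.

C₀ per dose = Dose / Vd = 1810 / 33.7 = 53.71 mg/L
k = ln2 / t½ = 0.693147 / 38.5 = 0.01800 h⁻¹
Fraction remaining after one interval: r = e^(−kτ) = e^(−0.01800 × 57.3) = 0.3565
Before dose 3, 2 doses have been given (aged 1τ, 2τ).
C_trough = C₀ × (r + r²) = 53.71 × (0.3565 + 0.1271) = 25.97 mg/L

26 mg/L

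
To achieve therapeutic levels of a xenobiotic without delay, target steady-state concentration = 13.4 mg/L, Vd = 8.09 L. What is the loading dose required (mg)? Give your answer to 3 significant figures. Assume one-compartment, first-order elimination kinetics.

LD = Css × Vd = 13.4 × 8.09 = 108.4 mg

108 mg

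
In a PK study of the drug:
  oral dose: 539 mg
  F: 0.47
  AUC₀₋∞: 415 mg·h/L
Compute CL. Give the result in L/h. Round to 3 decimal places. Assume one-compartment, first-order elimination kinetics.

0.610 L/h

CL = F·Dose / AUC = 0.47 × 539 / 415 = 0.6104 L/h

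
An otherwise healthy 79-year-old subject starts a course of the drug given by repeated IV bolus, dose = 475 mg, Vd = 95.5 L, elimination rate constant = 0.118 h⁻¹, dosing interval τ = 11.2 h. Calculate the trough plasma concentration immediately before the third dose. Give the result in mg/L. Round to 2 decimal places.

C₀ per dose = Dose / Vd = 475 / 95.5 = 4.974 mg/L
Fraction remaining after one interval: r = e^(−kτ) = e^(−0.1180 × 11.2) = 0.2667
Before dose 3, 2 doses have been given (aged 1τ, 2τ).
C_trough = C₀ × (r + r²) = 4.974 × (0.2667 + 0.07113) = 1.680 mg/L

1.68 mg/L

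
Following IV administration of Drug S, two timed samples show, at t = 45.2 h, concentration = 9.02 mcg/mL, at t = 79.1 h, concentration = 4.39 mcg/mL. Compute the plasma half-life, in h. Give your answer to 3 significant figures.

32.6 h

k = ln(C₁/C₂) / (t₂ − t₁) = ln(9.02/4.39) / (79.1 − 45.2)
  = 0.7201 / 33.90 = 0.02124 h⁻¹
t½ = ln2 / k = 0.693147 / 0.02124 = 32.63 h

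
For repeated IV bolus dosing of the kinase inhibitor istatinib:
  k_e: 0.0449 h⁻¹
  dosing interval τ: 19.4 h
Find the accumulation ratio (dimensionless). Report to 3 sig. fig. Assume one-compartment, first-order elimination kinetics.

1.72

e^(−kτ) = e^(−0.04490 × 19.4) = 0.4185
Accumulation ratio R = 1 / (1 − e^(−kτ)) = 1 / (1 − 0.4185) = 1.720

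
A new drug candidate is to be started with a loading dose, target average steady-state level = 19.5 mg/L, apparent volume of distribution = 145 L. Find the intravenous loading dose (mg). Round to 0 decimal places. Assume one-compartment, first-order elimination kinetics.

LD = Css × Vd = 19.5 × 145 = 2828 mg

2828 mg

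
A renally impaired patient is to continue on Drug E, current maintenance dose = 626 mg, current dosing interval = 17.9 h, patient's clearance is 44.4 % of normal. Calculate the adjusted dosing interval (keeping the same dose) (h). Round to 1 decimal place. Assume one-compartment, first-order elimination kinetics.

To keep the same average steady-state level, dosing rate must scale with clearance.
CL ratio = 44.4 / 100 = 0.4440
New interval (same dose) = 17.9 / 0.4440 = 40.32 h

40.3 h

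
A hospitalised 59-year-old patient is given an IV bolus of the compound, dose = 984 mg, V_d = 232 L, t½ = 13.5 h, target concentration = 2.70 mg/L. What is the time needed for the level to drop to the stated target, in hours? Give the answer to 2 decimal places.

C₀ = Dose / Vd = 984.0 / 232 = 4.241 mg/L
k = ln2 / t½ = 0.693147 / 13.5 = 0.05134 h⁻¹
t = ln(C₀ / C) / k = ln(4.241 / 2.70) / 0.05134
  = ln(1.571) / 0.05134 = 0.4517 / 0.05134 = 8.798 h

8.80 h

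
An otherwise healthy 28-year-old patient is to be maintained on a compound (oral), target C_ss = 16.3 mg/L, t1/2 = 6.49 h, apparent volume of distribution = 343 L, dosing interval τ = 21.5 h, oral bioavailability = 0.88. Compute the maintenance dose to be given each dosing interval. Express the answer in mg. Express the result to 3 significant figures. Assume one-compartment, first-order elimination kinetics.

k = ln2 / t½ = 0.693147 / 6.49 = 0.1068 h⁻¹
CL = k × Vd = 0.1068 × 343 = 36.63 L/h
At steady state, F × (Dose/τ) = Css × CL.
Dose = Css × CL × τ / F = 16.3 × 36.63 × 21.5 / 0.88 = 14590 mg

14600 mg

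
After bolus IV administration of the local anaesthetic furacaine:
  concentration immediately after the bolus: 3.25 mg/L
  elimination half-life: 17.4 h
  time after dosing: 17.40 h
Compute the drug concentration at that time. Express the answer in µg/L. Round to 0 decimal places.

1625 µg/L

k = ln2 / t½ = 0.693147 / 17.4 = 0.03984 h⁻¹
t / t½ = 17.40 / 17.4 = 1 half-lives
C = C₀ × (1/2)^1 = 3.250 × 0.5000 = 1.625 mg/L
Convert: 1.625 mg/L × 1000 = 1625 µg/L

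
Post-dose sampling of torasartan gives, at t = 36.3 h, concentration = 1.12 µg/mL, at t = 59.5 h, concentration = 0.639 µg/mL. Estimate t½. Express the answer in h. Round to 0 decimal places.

29 h

k = ln(C₁/C₂) / (t₂ − t₁) = ln(1.12/0.639) / (59.5 − 36.3)
  = 0.5612 / 23.20 = 0.02419 h⁻¹
t½ = ln2 / k = 0.693147 / 0.02419 = 28.65 h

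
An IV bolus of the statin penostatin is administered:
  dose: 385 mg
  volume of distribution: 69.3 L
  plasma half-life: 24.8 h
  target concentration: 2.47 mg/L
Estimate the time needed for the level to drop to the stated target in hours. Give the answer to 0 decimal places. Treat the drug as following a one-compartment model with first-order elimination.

C₀ = Dose / Vd = 385.0 / 69.3 = 5.556 mg/L
k = ln2 / t½ = 0.693147 / 24.8 = 0.02795 h⁻¹
t = ln(C₀ / C) / k = ln(5.556 / 2.47) / 0.02795
  = ln(2.249) / 0.02795 = 0.8105 / 0.02795 = 29.00 h

29 h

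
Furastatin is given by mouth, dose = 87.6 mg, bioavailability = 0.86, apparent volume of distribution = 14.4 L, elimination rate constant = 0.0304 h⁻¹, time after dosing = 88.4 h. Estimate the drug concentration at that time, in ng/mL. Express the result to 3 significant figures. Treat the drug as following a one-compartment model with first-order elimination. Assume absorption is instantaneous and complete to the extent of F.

Amount reaching circulation = F × Dose = 0.86 × 87.60 = 75.34 mg
C₀ = F·Dose / Vd = 75.34 / 14.4 = 5.232 mg/L
C = C₀ · e^(−k·t) = 5.232 × e^(−0.03040 × 88.4)
  = 5.232 × 0.06806 = 0.3561 mg/L
Convert: 0.3561 mg/L × 1000 = 356.1 ng/mL

356 ng/mL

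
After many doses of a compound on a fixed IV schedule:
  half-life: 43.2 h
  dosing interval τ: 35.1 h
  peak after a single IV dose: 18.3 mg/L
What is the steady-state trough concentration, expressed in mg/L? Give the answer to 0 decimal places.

24 mg/L

k = ln2 / t½ = 0.693147 / 43.2 = 0.01605 h⁻¹
e^(−kτ) = e^(−0.01605 × 35.1) = 0.5693
Accumulation ratio R = 1 / (1 − e^(−kτ)) = 1 / (1 − 0.5693) = 2.322
Steady-state trough = C₀ × R × e^(−kτ) = 18.3 × 2.322 × 0.5693 = 24.19 mg/L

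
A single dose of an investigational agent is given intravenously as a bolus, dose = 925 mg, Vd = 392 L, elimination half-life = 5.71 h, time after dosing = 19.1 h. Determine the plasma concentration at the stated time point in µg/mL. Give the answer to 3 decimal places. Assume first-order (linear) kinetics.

C₀ = Dose / Vd = 925.0 / 392 = 2.360 mg/L
k = ln2 / t½ = 0.693147 / 5.71 = 0.1214 h⁻¹
C = C₀ · e^(−k·t) = 2.360 × e^(−0.1214 × 19.1)
  = 2.360 × 0.09840 = 0.2322 mg/L
(0.2322 mg/L = 0.2322 µg/mL)

0.232 µg/mL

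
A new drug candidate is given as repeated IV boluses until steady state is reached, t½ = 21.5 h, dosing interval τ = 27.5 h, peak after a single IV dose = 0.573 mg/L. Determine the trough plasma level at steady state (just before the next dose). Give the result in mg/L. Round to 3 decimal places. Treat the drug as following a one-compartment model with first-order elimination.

0.402 mg/L

k = ln2 / t½ = 0.693147 / 21.5 = 0.03224 h⁻¹
e^(−kτ) = e^(−0.03224 × 27.5) = 0.4121
Accumulation ratio R = 1 / (1 − e^(−kτ)) = 1 / (1 − 0.4121) = 1.701
Steady-state trough = C₀ × R × e^(−kτ) = 0.573 × 1.701 × 0.4121 = 0.4017 mg/L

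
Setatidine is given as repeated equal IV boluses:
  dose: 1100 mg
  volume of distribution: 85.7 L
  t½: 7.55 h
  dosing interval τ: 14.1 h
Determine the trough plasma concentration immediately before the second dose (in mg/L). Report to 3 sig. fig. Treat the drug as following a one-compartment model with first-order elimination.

C₀ per dose = Dose / Vd = 1100 / 85.7 = 12.84 mg/L
k = ln2 / t½ = 0.693147 / 7.55 = 0.09181 h⁻¹
Fraction remaining after one interval: r = e^(−kτ) = e^(−0.09181 × 14.1) = 0.2740
Before dose 2, 1 dose has been given (aged 1τ).
C_trough = C₀ × r = 12.84 × 0.2740 = 3.518 mg/L

3.52 mg/L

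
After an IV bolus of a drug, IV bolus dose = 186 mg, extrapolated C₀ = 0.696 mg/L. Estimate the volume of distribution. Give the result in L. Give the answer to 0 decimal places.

Vd = Dose / C₀ = 186.0 / 0.696 = 267.2 L

267 L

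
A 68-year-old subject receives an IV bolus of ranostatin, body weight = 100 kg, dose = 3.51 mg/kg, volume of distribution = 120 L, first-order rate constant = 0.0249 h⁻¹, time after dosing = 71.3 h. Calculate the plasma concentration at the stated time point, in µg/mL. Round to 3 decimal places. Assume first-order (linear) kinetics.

Total dose = 3.51 × 100 = 351.0 mg
C₀ = Dose / Vd = 351.0 / 120 = 2.925 mg/L
C = C₀ · e^(−k·t) = 2.925 × e^(−0.02490 × 71.3)
  = 2.925 × 0.1694 = 0.4955 mg/L
(0.4955 mg/L = 0.4955 µg/mL)

0.496 µg/mL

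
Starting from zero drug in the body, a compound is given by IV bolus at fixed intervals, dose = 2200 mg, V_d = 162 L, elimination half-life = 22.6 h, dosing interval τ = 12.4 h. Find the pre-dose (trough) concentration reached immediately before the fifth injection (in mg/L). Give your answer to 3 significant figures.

C₀ per dose = Dose / Vd = 2200 / 162 = 13.58 mg/L
k = ln2 / t½ = 0.693147 / 22.6 = 0.03067 h⁻¹
Fraction remaining after one interval: r = e^(−kτ) = e^(−0.03067 × 12.4) = 0.6837
Before dose 5, 4 doses have been given (aged 1τ, 2τ, 3τ, 4τ).
C_trough = C₀ × (r + r² + … + r^4) = C₀ × r(1−r^4)/(1−r)
        = 13.58 × 0.6837 × (1 − 0.2185) / (1 − 0.6837) = 22.94 mg/L

22.9 mg/L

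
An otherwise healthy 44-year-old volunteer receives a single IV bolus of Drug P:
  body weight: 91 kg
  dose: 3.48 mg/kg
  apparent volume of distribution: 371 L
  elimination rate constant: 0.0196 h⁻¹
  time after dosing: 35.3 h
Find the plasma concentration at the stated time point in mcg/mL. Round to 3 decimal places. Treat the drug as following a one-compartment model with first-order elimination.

Total dose = 3.48 × 91 = 316.7 mg
C₀ = Dose / Vd = 316.7 / 371 = 0.8536 mg/L
C = C₀ · e^(−k·t) = 0.8536 × e^(−0.01960 × 35.3)
  = 0.8536 × 0.5006 = 0.4273 mg/L
(0.4273 mg/L = 0.4273 mcg/mL)

0.427 mcg/mL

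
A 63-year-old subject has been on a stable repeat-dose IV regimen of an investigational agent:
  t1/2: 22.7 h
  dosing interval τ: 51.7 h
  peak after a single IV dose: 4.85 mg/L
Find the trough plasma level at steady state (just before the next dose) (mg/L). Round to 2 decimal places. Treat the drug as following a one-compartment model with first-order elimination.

1.26 mg/L

k = ln2 / t½ = 0.693147 / 22.7 = 0.03054 h⁻¹
e^(−kτ) = e^(−0.03054 × 51.7) = 0.2062
Accumulation ratio R = 1 / (1 − e^(−kτ)) = 1 / (1 − 0.2062) = 1.260
Steady-state trough = C₀ × R × e^(−kτ) = 4.85 × 1.260 × 0.2062 = 1.260 mg/L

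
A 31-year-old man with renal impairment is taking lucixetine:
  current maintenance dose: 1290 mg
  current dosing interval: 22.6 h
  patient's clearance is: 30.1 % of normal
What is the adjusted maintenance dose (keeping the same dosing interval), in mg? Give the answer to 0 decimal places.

388 mg

To keep the same average steady-state level, dosing rate must scale with clearance.
CL ratio = 30.1 / 100 = 0.3010
New dose (same interval) = 1290 × 0.3010 = 388.3 mg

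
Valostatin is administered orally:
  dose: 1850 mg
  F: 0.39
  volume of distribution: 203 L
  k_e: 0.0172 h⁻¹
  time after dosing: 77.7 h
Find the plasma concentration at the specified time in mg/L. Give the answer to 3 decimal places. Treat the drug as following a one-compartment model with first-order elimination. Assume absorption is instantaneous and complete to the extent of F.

Amount reaching circulation = F × Dose = 0.39 × 1850 = 721.5 mg
C₀ = F·Dose / Vd = 721.5 / 203 = 3.554 mg/L
C = C₀ · e^(−k·t) = 3.554 × e^(−0.01720 × 77.7)
  = 3.554 × 0.2628 = 0.9340 mg/L

0.934 mg/L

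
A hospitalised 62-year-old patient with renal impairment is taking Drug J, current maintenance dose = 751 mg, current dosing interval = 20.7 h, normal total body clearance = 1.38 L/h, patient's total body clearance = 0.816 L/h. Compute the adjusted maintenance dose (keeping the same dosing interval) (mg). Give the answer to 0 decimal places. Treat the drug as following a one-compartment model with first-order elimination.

444 mg

To keep the same average steady-state level, dosing rate must scale with clearance.
CL ratio = 0.816 / 1.38 = 0.5913
New dose (same interval) = 751 × 0.5913 = 444.1 mg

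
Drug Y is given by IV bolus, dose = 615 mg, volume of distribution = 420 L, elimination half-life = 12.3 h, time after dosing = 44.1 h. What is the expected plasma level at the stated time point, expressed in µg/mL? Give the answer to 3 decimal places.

0.122 µg/mL

C₀ = Dose / Vd = 615.0 / 420 = 1.464 mg/L
k = ln2 / t½ = 0.693147 / 12.3 = 0.05635 h⁻¹
C = C₀ · e^(−k·t) = 1.464 × e^(−0.05635 × 44.1)
  = 1.464 × 0.08332 = 0.1220 mg/L
(0.1220 mg/L = 0.1220 µg/mL)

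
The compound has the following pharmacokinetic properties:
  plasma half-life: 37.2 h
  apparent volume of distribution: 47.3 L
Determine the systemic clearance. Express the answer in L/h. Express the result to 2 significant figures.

k = ln2 / t½ = 0.693147 / 37.2 = 0.01863 h⁻¹
CL = k × Vd = 0.01863 × 47.3 = 0.8812 L/h

0.88 L/h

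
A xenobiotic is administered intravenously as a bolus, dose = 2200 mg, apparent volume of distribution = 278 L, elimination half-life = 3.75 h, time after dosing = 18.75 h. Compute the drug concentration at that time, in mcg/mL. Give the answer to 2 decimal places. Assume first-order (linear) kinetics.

0.25 mcg/mL

C₀ = Dose / Vd = 2200 / 278 = 7.914 mg/L
k = ln2 / t½ = 0.693147 / 3.75 = 0.1848 h⁻¹
t / t½ = 18.75 / 3.75 = 5 half-lives
C = C₀ × (1/2)^5 = 7.914 × 0.03125 = 0.2473 mg/L
(0.2473 mg/L = 0.2473 mcg/mL)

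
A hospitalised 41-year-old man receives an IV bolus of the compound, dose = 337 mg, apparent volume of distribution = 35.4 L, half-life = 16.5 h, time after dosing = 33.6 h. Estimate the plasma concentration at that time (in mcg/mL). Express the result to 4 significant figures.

C₀ = Dose / Vd = 337.0 / 35.4 = 9.520 mg/L
k = ln2 / t½ = 0.693147 / 16.5 = 0.04201 h⁻¹
C = C₀ · e^(−k·t) = 9.520 × e^(−0.04201 × 33.6)
  = 9.520 × 0.2438 = 2.321 mg/L
(2.321 mg/L = 2.321 mcg/mL)

2.321 mcg/mL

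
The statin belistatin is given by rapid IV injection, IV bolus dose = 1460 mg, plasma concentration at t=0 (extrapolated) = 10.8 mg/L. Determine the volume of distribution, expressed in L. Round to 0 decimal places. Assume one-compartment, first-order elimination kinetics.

135 L

Vd = Dose / C₀ = 1460 / 10.8 = 135.2 L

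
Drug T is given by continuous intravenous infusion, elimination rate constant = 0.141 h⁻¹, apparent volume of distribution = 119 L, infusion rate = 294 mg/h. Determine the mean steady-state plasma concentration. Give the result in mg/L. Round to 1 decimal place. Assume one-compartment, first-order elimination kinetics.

17.5 mg/L

CL = k × Vd = 0.1410 × 119 = 16.78 L/h
At steady state Css = R₀ / CL = 294 / 16.78 = 17.52 mg/L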